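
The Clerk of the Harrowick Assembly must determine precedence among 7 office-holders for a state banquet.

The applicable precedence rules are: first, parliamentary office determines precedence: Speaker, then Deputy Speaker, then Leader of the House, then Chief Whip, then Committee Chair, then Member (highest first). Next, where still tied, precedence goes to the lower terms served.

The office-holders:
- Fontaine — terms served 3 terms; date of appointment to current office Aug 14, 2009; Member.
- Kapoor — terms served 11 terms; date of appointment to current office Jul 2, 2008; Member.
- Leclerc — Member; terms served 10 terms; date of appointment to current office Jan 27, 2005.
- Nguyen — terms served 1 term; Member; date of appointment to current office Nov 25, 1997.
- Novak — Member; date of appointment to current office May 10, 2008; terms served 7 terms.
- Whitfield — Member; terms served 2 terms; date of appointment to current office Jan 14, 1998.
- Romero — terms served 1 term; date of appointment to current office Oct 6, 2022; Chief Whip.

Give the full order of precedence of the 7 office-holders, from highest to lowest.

Romero, Nguyen, Whitfield, Fontaine, Novak, Leclerc, Kapoor

By parliamentary office: Romero (Chief Whip); then Nguyen, Whitfield, Fontaine, Novak, Leclerc and Kapoor (Member).
Among Nguyen, Whitfield, Fontaine, Novak, Leclerc and Kapoor, by terms served (lower first): Nguyen (1 term) before Whitfield (2 terms) before Fontaine (3 terms) before Novak (7 terms) before Leclerc (10 terms) before Kapoor (11 terms).
Full order: Romero, Nguyen, Whitfield, Fontaine, Novak, Leclerc, Kapoor.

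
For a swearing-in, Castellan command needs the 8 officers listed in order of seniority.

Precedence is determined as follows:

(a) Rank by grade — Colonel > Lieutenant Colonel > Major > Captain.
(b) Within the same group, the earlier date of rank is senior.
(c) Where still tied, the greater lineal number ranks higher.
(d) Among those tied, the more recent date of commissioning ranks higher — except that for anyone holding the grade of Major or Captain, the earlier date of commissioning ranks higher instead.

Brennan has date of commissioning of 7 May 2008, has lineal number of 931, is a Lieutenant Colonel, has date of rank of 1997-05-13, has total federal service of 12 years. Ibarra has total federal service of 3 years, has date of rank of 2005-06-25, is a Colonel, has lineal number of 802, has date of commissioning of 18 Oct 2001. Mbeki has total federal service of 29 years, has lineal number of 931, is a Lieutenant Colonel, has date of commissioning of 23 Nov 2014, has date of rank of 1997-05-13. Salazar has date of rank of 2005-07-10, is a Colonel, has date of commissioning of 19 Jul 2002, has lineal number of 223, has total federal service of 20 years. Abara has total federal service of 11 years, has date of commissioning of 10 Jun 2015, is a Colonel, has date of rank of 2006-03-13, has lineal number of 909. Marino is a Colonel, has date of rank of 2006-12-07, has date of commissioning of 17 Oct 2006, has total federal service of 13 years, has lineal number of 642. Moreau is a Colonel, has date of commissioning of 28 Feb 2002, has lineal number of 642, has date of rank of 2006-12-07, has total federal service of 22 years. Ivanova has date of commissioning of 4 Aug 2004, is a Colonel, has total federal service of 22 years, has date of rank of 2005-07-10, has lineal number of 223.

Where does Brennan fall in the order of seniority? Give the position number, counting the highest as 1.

8

By grade: Ibarra, Ivanova, Salazar, Abara, Marino and Moreau (Colonel); then Mbeki and Brennan (Lieutenant Colonel).
Among Ibarra, Ivanova, Salazar, Abara, Marino and Moreau, by date of rank (earlier first): Ibarra (2005-06-25) before Ivanova and Salazar (2005-07-10) before Abara (2006-03-13) before Marino and Moreau (2006-12-07).
Ivanova and Salazar both have lineal number 223, so the next rule applies.
Among Ivanova and Salazar, by date of commissioning (later first): Ivanova (4 Aug 2004) before Salazar (19 Jul 2002).
Marino and Moreau both have lineal number 642, so the next rule applies.
Among Marino and Moreau, by date of commissioning (later first): Marino (17 Oct 2006) before Moreau (28 Feb 2002).
Mbeki and Brennan both have date of rank 1997-05-13, so the next rule applies.
Mbeki and Brennan both have lineal number 931, so the next rule applies.
Among Mbeki and Brennan, by date of commissioning (later first): Mbeki (23 Nov 2014) before Brennan (7 May 2008).
Order: Ibarra, Ivanova, Salazar, Abara, Marino, Moreau, Mbeki, Brennan. So position 8.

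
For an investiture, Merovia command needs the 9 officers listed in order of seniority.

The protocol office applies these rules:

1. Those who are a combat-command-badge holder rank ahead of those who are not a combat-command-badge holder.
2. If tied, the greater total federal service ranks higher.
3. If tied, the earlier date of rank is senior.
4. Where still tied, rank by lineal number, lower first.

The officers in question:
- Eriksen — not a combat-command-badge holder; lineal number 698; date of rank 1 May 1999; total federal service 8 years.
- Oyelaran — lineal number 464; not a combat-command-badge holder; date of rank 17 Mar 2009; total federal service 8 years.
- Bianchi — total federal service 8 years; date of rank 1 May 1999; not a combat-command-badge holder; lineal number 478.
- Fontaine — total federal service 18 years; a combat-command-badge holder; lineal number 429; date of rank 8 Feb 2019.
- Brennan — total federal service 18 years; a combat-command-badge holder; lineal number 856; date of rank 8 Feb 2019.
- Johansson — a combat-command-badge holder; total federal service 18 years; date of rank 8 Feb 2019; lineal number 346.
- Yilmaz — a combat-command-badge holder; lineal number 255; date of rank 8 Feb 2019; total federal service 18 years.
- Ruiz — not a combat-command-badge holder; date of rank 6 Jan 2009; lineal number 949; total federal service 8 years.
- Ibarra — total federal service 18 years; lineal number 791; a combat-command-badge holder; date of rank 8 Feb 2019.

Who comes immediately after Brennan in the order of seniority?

By the first rule: Yilmaz, Johansson, Fontaine, Ibarra and Brennan (each a combat-command-badge holder); then Bianchi, Eriksen, Ruiz and Oyelaran (each not a combat-command-badge holder).
Yilmaz, Johansson, Fontaine, Ibarra and Brennan all have total federal service 18 years, so the next rule applies.
Yilmaz, Johansson, Fontaine, Ibarra and Brennan all have date of rank 8 Feb 2019, so the next rule applies.
Among Yilmaz, Johansson, Fontaine, Ibarra and Brennan, by lineal number (lower first): Yilmaz (255) before Johansson (346) before Fontaine (429) before Ibarra (791) before Brennan (856).
Bianchi, Eriksen, Ruiz and Oyelaran all have total federal service 8 years, so the next rule applies.
Among Bianchi, Eriksen, Ruiz and Oyelaran, by date of rank (earlier first): Bianchi and Eriksen (1 May 1999) before Ruiz (6 Jan 2009) before Oyelaran (17 Mar 2009).
Among Bianchi and Eriksen, by lineal number (lower first): Bianchi (478) before Eriksen (698).
Order: Yilmaz, Johansson, Fontaine, Ibarra, Brennan, Bianchi, Eriksen, Ruiz, Oyelaran.

Bianchi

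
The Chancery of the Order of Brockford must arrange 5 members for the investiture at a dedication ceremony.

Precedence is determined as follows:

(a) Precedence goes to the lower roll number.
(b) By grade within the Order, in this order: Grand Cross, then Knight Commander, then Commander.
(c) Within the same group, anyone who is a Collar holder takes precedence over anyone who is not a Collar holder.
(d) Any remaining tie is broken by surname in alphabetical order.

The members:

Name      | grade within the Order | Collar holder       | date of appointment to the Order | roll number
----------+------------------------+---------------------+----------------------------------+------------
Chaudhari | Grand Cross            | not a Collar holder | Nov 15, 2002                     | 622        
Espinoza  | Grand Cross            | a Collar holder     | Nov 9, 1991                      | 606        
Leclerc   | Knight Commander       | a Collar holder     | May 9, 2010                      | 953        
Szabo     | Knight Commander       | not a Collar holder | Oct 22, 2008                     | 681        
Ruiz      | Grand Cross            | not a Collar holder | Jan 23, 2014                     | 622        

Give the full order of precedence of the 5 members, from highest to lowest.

By roll number (lower first): Espinoza (606); then Chaudhari and Ruiz (both 622); then Szabo (681); then Leclerc (953).
Chaudhari and Ruiz are each Grand Cross, so the next rule applies.
Chaudhari and Ruiz are each not a Collar holder, so the next rule applies.
Among Chaudhari and Ruiz, alphabetically by surname: Chaudhari before Ruiz.
Full order: Espinoza, Chaudhari, Ruiz, Szabo, Leclerc.

Espinoza, Chaudhari, Ruiz, Szabo, Leclerc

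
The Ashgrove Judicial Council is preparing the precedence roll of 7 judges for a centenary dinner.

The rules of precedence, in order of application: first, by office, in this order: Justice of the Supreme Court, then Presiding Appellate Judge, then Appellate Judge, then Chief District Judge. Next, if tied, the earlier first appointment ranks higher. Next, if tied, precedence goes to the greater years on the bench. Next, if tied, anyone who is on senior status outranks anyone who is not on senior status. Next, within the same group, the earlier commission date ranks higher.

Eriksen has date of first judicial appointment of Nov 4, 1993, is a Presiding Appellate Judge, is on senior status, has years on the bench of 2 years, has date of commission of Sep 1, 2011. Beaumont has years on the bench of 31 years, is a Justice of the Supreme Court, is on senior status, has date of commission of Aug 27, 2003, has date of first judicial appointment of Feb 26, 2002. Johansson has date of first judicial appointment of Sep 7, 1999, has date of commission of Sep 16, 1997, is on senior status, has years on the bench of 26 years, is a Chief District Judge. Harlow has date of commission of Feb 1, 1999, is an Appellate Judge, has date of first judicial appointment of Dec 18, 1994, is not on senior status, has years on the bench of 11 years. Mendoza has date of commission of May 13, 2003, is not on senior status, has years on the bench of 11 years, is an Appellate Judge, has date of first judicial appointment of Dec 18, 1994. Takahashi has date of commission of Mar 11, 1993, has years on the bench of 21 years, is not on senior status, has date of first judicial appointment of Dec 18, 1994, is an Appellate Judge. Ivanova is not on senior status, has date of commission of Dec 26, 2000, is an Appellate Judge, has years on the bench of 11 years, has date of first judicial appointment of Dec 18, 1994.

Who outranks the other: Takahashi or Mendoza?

Takahashi

By office: Beaumont (Justice of the Supreme Court); then Eriksen (Presiding Appellate Judge); then Takahashi, Harlow, Ivanova and Mendoza (Appellate Judge); then Johansson (Chief District Judge).
Takahashi, Harlow, Ivanova and Mendoza all have date of first judicial appointment Dec 18, 1994, so the next rule applies.
Among Takahashi, Harlow, Ivanova and Mendoza, by years on the bench (higher first): Takahashi (21 years) before Harlow, Ivanova and Mendoza (11 years).
Harlow, Ivanova and Mendoza are each not on senior status, so the next rule applies.
Among Harlow, Ivanova and Mendoza, by date of commission (earlier first): Harlow (Feb 1, 1999) before Ivanova (Dec 26, 2000) before Mendoza (May 13, 2003).
So Takahashi takes precedence.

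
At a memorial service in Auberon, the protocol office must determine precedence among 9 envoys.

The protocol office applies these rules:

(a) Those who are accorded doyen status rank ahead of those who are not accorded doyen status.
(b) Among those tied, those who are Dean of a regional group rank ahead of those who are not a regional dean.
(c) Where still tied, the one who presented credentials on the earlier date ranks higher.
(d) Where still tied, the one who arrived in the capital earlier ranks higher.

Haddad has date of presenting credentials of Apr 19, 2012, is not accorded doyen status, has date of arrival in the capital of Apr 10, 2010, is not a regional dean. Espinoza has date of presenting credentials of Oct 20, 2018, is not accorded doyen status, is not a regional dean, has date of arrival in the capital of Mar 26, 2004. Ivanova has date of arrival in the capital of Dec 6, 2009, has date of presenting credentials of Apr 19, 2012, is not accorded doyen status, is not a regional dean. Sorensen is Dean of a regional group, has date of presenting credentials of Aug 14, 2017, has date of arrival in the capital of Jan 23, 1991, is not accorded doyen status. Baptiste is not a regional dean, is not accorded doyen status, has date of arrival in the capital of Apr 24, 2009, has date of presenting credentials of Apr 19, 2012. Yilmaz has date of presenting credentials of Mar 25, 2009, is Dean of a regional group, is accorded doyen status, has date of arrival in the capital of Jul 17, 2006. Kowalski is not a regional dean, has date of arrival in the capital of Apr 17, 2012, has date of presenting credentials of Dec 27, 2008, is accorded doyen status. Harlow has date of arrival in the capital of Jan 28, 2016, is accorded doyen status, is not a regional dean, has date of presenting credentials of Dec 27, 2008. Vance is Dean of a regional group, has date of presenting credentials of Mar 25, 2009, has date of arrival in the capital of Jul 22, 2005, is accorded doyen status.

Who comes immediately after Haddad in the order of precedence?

Espinoza

By the first rule: Vance, Yilmaz, Kowalski and Harlow (each accorded doyen status); then Sorensen, Baptiste, Ivanova, Haddad and Espinoza (each not accorded doyen status).
Among Vance, Yilmaz, Kowalski and Harlow, Dean of a regional group before not a regional dean: Vance and Yilmaz (Dean of a regional group) before Kowalski and Harlow (not a regional dean).
Vance and Yilmaz both have date of presenting credentials Mar 25, 2009, so the next rule applies.
Among Vance and Yilmaz, by date of arrival in the capital (earlier first): Vance (Jul 22, 2005) before Yilmaz (Jul 17, 2006).
Kowalski and Harlow both have date of presenting credentials Dec 27, 2008, so the next rule applies.
Among Kowalski and Harlow, by date of arrival in the capital (earlier first): Kowalski (Apr 17, 2012) before Harlow (Jan 28, 2016).
Among Sorensen, Baptiste, Ivanova, Haddad and Espinoza, Dean of a regional group before not a regional dean: Sorensen (Dean of a regional group) before Baptiste, Ivanova, Haddad and Espinoza (not a regional dean).
Among Baptiste, Ivanova, Haddad and Espinoza, by date of presenting credentials (earlier first): Baptiste, Ivanova and Haddad (Apr 19, 2012) before Espinoza (Oct 20, 2018).
Among Baptiste, Ivanova and Haddad, by date of arrival in the capital (earlier first): Baptiste (Apr 24, 2009) before Ivanova (Dec 6, 2009) before Haddad (Apr 10, 2010).
Order: Vance, Yilmaz, Kowalski, Harlow, Sorensen, Baptiste, Ivanova, Haddad, Espinoza.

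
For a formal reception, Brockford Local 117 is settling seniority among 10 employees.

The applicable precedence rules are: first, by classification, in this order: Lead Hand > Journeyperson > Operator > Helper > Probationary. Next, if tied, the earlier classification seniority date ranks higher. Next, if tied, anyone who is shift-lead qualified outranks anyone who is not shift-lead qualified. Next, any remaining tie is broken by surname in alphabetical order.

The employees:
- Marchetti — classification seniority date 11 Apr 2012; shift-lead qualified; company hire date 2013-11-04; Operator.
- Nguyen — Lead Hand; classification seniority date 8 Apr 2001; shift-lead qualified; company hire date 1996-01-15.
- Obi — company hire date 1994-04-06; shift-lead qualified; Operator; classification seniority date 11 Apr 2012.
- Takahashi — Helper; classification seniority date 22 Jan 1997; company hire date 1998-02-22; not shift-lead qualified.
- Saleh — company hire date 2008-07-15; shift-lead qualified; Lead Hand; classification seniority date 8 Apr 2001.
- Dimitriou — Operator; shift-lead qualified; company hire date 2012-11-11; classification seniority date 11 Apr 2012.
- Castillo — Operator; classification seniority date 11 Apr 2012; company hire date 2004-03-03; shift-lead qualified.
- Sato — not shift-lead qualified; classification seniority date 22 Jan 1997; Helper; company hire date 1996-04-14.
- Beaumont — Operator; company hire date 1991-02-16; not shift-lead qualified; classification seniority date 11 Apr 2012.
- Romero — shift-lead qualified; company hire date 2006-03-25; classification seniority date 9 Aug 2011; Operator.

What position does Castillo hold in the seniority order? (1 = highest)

By classification: Nguyen and Saleh (Lead Hand); then Romero, Castillo, Dimitriou, Marchetti, Obi and Beaumont (Operator); then Sato and Takahashi (Helper).
Nguyen and Saleh both have classification seniority date 8 Apr 2001, so the next rule applies.
Nguyen and Saleh are each shift-lead qualified, so the next rule applies.
Among Nguyen and Saleh, alphabetically by surname: Nguyen before Saleh.
Among Romero, Castillo, Dimitriou, Marchetti, Obi and Beaumont, by classification seniority date (earlier first): Romero (9 Aug 2011) before Castillo, Dimitriou, Marchetti, Obi and Beaumont (11 Apr 2012).
Among Castillo, Dimitriou, Marchetti, Obi and Beaumont, shift-lead qualified before not shift-lead qualified: Castillo, Dimitriou, Marchetti and Obi (shift-lead qualified) before Beaumont (not shift-lead qualified).
Among Castillo, Dimitriou, Marchetti and Obi, alphabetically by surname: Castillo before Dimitriou before Marchetti before Obi.
Sato and Takahashi both have classification seniority date 22 Jan 1997, so the next rule applies.
Sato and Takahashi are each not shift-lead qualified, so the next rule applies.
Among Sato and Takahashi, alphabetically by surname: Sato before Takahashi.
Order: Nguyen, Saleh, Romero, Castillo, Dimitriou, Marchetti, Obi, Beaumont, Sato, Takahashi. So position 4.

4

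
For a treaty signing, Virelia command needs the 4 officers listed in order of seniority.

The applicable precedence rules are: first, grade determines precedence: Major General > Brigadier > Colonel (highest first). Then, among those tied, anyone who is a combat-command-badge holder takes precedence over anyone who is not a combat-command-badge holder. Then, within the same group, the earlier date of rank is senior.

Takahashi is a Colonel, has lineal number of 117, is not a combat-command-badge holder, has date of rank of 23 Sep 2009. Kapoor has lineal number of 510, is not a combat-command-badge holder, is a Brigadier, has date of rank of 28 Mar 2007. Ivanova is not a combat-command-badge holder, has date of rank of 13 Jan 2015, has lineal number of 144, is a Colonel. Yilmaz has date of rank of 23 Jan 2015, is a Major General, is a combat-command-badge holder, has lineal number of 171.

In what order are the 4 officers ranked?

Yilmaz, Kapoor, Takahashi, Ivanova

By grade: Yilmaz (Major General); then Kapoor (Brigadier); then Takahashi and Ivanova (Colonel).
Takahashi and Ivanova are each not a combat-command-badge holder, so the next rule applies.
Among Takahashi and Ivanova, by date of rank (earlier first): Takahashi (23 Sep 2009) before Ivanova (13 Jan 2015).
Full order: Yilmaz, Kapoor, Takahashi, Ivanova.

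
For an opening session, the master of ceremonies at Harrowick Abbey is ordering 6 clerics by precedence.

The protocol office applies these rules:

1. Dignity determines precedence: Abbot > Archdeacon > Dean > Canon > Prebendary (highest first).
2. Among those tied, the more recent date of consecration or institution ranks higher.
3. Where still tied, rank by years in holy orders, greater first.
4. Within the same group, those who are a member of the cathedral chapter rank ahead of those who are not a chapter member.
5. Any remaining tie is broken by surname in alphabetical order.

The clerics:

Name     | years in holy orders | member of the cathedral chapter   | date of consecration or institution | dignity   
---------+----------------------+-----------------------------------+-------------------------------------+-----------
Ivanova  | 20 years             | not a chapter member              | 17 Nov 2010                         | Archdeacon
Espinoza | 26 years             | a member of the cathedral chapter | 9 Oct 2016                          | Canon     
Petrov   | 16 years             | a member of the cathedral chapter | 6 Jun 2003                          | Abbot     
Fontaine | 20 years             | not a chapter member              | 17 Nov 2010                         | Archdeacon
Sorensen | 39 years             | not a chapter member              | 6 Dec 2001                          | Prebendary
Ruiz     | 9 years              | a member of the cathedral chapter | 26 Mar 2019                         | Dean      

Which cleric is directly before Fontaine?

By dignity: Petrov (Abbot); then Fontaine and Ivanova (Archdeacon); then Ruiz (Dean); then Espinoza (Canon); then Sorensen (Prebendary).
Fontaine and Ivanova both have date of consecration or institution 17 Nov 2010, so the next rule applies.
Fontaine and Ivanova both have years in holy orders 20 years, so the next rule applies.
Fontaine and Ivanova are each not a chapter member, so the next rule applies.
Among Fontaine and Ivanova, alphabetically by surname: Fontaine before Ivanova.
Order: Petrov, Fontaine, Ivanova, Ruiz, Espinoza, Sorensen.

Petrov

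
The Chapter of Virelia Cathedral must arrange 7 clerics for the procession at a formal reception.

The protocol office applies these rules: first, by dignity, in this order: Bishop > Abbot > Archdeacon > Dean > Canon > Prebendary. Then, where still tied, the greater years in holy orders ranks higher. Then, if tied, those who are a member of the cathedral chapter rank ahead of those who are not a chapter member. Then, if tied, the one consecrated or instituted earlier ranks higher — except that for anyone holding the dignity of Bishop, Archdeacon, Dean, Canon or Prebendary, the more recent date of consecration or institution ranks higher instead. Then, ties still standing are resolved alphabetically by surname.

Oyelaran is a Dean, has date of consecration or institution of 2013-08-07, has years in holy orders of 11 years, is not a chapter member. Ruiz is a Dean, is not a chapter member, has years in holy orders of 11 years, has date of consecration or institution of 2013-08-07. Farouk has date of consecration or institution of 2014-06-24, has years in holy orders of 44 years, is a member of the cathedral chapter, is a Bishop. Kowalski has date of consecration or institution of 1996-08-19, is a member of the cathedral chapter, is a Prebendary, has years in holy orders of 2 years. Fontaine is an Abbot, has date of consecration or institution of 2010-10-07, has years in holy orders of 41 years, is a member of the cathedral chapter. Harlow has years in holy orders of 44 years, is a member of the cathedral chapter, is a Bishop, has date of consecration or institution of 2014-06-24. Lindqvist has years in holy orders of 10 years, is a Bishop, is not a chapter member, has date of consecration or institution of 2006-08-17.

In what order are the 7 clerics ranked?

Farouk, Harlow, Lindqvist, Fontaine, Oyelaran, Ruiz, Kowalski

By dignity: Farouk, Harlow and Lindqvist (Bishop); then Fontaine (Abbot); then Oyelaran and Ruiz (Dean); then Kowalski (Prebendary).
Among Farouk, Harlow and Lindqvist, by years in holy orders (higher first): Farouk and Harlow (44 years) before Lindqvist (10 years).
Farouk and Harlow are each a member of the cathedral chapter, so the next rule applies.
Farouk and Harlow both have date of consecration or institution 2014-06-24, so the next rule applies.
Among Farouk and Harlow, alphabetically by surname: Farouk before Harlow.
Oyelaran and Ruiz both have years in holy orders 11 years, so the next rule applies.
Oyelaran and Ruiz are each not a chapter member, so the next rule applies.
Oyelaran and Ruiz both have date of consecration or institution 2013-08-07, so the next rule applies.
Among Oyelaran and Ruiz, alphabetically by surname: Oyelaran before Ruiz.
Full order: Farouk, Harlow, Lindqvist, Fontaine, Oyelaran, Ruiz, Kowalski.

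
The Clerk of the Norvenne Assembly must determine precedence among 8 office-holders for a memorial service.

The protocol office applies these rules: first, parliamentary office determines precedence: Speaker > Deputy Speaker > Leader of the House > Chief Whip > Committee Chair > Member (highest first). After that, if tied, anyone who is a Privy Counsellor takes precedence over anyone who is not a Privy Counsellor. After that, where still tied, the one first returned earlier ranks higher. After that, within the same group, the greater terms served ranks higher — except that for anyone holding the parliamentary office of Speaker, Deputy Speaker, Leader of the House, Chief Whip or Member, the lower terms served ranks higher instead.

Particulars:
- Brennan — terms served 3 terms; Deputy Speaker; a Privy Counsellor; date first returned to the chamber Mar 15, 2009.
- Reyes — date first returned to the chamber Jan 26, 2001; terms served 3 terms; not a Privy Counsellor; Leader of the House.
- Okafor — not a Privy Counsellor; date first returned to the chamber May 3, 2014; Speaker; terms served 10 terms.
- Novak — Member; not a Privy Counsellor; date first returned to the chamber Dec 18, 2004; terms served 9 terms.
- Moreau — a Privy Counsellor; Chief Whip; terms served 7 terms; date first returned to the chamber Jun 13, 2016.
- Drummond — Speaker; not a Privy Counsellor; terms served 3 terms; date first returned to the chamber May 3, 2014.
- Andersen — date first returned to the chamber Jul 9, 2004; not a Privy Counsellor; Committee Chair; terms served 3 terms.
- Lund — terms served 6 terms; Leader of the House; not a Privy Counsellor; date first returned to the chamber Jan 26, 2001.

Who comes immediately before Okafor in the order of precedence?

Drummond

By parliamentary office: Drummond and Okafor (Speaker); then Brennan (Deputy Speaker); then Reyes and Lund (Leader of the House); then Moreau (Chief Whip); then Andersen (Committee Chair); then Novak (Member).
Drummond and Okafor are each not a Privy Counsellor, so the next rule applies.
Drummond and Okafor both have date first returned to the chamber May 3, 2014, so the next rule applies.
Among Drummond and Okafor, by terms served (lower first) (reversed rule for this group): Drummond (3 terms) before Okafor (10 terms).
Reyes and Lund are each not a Privy Counsellor, so the next rule applies.
Reyes and Lund both have date first returned to the chamber Jan 26, 2001, so the next rule applies.
Among Reyes and Lund, by terms served (lower first) (reversed rule for this group): Reyes (3 terms) before Lund (6 terms).
Order: Drummond, Okafor, Brennan, Reyes, Lund, Moreau, Andersen, Novak.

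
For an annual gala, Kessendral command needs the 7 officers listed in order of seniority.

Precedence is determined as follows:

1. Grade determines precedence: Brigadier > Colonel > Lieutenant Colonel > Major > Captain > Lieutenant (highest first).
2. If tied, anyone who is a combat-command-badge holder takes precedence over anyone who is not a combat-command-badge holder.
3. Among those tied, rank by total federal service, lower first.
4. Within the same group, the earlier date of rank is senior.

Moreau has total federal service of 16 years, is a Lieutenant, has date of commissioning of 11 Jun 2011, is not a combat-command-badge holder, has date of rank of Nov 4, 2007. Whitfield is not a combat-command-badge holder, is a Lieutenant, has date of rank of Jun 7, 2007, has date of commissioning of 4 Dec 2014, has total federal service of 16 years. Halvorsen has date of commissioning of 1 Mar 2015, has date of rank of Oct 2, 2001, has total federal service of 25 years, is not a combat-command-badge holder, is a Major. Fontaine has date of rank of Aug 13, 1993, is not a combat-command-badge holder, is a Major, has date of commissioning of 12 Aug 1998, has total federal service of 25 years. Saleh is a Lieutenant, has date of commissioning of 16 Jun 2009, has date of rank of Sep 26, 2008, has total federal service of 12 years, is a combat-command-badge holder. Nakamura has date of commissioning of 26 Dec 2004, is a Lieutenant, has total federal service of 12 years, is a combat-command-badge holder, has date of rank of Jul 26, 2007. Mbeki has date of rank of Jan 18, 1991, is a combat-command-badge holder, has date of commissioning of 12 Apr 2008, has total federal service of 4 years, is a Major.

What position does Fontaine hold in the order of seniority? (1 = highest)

2

By grade: Mbeki, Fontaine and Halvorsen (Major); then Nakamura, Saleh, Whitfield and Moreau (Lieutenant).
Among Mbeki, Fontaine and Halvorsen, a combat-command-badge holder before not a combat-command-badge holder: Mbeki (a combat-command-badge holder) before Fontaine and Halvorsen (not a combat-command-badge holder).
Fontaine and Halvorsen both have total federal service 25 years, so the next rule applies.
Among Fontaine and Halvorsen, by date of rank (earlier first): Fontaine (Aug 13, 1993) before Halvorsen (Oct 2, 2001).
Among Nakamura, Saleh, Whitfield and Moreau, a combat-command-badge holder before not a combat-command-badge holder: Nakamura and Saleh (a combat-command-badge holder) before Whitfield and Moreau (not a combat-command-badge holder).
Nakamura and Saleh both have total federal service 12 years, so the next rule applies.
Among Nakamura and Saleh, by date of rank (earlier first): Nakamura (Jul 26, 2007) before Saleh (Sep 26, 2008).
Whitfield and Moreau both have total federal service 16 years, so the next rule applies.
Among Whitfield and Moreau, by date of rank (earlier first): Whitfield (Jun 7, 2007) before Moreau (Nov 4, 2007).
Order: Mbeki, Fontaine, Halvorsen, Nakamura, Saleh, Whitfield, Moreau. So position 2.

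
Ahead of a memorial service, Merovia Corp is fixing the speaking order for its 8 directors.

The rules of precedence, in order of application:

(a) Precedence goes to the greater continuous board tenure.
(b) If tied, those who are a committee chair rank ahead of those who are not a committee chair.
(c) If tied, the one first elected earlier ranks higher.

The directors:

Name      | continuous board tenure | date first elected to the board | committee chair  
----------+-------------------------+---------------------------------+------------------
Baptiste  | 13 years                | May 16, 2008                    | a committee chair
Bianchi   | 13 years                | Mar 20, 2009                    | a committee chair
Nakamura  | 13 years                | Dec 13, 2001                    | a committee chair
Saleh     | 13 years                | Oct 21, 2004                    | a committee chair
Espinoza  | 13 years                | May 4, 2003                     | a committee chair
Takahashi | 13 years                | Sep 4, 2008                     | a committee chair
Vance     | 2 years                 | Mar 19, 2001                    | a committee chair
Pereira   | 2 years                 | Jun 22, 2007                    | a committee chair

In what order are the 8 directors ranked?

Nakamura, Espinoza, Saleh, Baptiste, Takahashi, Bianchi, Vance, Pereira

By continuous board tenure (higher first): Nakamura, Espinoza, Saleh, Baptiste, Takahashi and Bianchi (each 13 years); then Vance and Pereira (both 2 years).
Nakamura, Espinoza, Saleh, Baptiste, Takahashi and Bianchi are each a committee chair, so the next rule applies.
Among Nakamura, Espinoza, Saleh, Baptiste, Takahashi and Bianchi, by date first elected to the board (earlier first): Nakamura (Dec 13, 2001) before Espinoza (May 4, 2003) before Saleh (Oct 21, 2004) before Baptiste (May 16, 2008) before Takahashi (Sep 4, 2008) before Bianchi (Mar 20, 2009).
Vance and Pereira are each a committee chair, so the next rule applies.
Among Vance and Pereira, by date first elected to the board (earlier first): Vance (Mar 19, 2001) before Pereira (Jun 22, 2007).
Full order: Nakamura, Espinoza, Saleh, Baptiste, Takahashi, Bianchi, Vance, Pereira.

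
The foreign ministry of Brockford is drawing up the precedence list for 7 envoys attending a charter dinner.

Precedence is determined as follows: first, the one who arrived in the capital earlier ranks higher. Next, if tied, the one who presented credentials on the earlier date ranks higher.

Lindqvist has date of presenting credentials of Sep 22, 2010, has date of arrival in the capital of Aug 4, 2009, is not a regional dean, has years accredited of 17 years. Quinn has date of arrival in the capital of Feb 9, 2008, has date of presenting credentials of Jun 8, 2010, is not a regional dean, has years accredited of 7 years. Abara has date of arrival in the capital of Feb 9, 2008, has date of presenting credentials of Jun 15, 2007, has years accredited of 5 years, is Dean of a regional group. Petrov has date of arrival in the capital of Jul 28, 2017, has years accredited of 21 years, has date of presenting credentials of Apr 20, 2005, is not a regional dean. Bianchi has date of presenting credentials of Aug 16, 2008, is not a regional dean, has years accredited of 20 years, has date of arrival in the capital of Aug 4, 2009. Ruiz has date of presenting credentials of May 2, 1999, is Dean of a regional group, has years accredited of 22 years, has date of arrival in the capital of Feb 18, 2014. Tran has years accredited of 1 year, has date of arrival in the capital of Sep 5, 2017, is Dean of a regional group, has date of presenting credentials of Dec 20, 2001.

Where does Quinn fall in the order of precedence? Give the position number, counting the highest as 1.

By date of arrival in the capital (earlier first): Abara and Quinn (both Feb 9, 2008); then Bianchi and Lindqvist (both Aug 4, 2009); then Ruiz (Feb 18, 2014); then Petrov (Jul 28, 2017); then Tran (Sep 5, 2017).
Among Abara and Quinn, by date of presenting credentials (earlier first): Abara (Jun 15, 2007) before Quinn (Jun 8, 2010).
Among Bianchi and Lindqvist, by date of presenting credentials (earlier first): Bianchi (Aug 16, 2008) before Lindqvist (Sep 22, 2010).
Order: Abara, Quinn, Bianchi, Lindqvist, Ruiz, Petrov, Tran. So position 2.

2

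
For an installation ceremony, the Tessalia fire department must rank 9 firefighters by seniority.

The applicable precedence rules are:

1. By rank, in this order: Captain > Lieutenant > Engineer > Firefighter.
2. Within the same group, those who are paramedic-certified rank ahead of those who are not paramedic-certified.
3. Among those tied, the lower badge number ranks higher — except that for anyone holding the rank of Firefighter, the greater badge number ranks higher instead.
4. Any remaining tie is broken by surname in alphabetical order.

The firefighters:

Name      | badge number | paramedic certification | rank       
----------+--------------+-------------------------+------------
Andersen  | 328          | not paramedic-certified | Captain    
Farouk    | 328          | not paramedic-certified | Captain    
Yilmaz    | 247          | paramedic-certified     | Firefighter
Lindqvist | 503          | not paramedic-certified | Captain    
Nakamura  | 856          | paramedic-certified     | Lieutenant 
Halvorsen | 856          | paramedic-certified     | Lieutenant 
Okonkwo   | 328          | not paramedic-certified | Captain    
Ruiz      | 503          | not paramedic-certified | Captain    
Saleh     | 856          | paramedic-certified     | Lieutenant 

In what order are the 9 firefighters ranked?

By rank: Andersen, Farouk, Okonkwo, Lindqvist and Ruiz (Captain); then Halvorsen, Nakamura and Saleh (Lieutenant); then Yilmaz (Firefighter).
Andersen, Farouk, Okonkwo, Lindqvist and Ruiz are each not paramedic-certified, so the next rule applies.
Among Andersen, Farouk, Okonkwo, Lindqvist and Ruiz, by badge number (lower first): Andersen, Farouk and Okonkwo (328) before Lindqvist and Ruiz (503).
Among Andersen, Farouk and Okonkwo, alphabetically by surname: Andersen before Farouk before Okonkwo.
Among Lindqvist and Ruiz, alphabetically by surname: Lindqvist before Ruiz.
Halvorsen, Nakamura and Saleh are each paramedic-certified, so the next rule applies.
Halvorsen, Nakamura and Saleh all have badge number 856, so the next rule applies.
Among Halvorsen, Nakamura and Saleh, alphabetically by surname: Halvorsen before Nakamura before Saleh.
Full order: Andersen, Farouk, Okonkwo, Lindqvist, Ruiz, Halvorsen, Nakamura, Saleh, Yilmaz.

Andersen, Farouk, Okonkwo, Lindqvist, Ruiz, Halvorsen, Nakamura, Saleh, Yilmaz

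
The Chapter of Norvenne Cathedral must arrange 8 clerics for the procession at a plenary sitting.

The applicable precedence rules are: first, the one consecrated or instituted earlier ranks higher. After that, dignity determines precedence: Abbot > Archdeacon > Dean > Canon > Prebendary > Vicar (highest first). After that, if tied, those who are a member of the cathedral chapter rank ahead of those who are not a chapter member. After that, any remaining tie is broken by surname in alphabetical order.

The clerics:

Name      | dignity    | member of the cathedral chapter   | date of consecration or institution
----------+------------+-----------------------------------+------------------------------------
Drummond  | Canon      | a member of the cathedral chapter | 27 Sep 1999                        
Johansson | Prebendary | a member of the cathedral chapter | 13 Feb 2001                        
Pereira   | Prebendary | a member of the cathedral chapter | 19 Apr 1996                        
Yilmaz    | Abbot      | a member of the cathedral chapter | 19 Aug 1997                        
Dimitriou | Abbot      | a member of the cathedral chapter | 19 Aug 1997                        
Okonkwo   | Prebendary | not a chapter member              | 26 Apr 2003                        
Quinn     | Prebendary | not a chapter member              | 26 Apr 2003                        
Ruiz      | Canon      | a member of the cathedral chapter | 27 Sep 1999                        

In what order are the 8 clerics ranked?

By date of consecration or institution (earlier first): Pereira (19 Apr 1996); then Dimitriou and Yilmaz (both 19 Aug 1997); then Drummond and Ruiz (both 27 Sep 1999); then Johansson (13 Feb 2001); then Okonkwo and Quinn (both 26 Apr 2003).
Dimitriou and Yilmaz are each Abbot, so the next rule applies.
Dimitriou and Yilmaz are each a member of the cathedral chapter, so the next rule applies.
Among Dimitriou and Yilmaz, alphabetically by surname: Dimitriou before Yilmaz.
Drummond and Ruiz are each Canon, so the next rule applies.
Drummond and Ruiz are each a member of the cathedral chapter, so the next rule applies.
Among Drummond and Ruiz, alphabetically by surname: Drummond before Ruiz.
Okonkwo and Quinn are each Prebendary, so the next rule applies.
Okonkwo and Quinn are each not a chapter member, so the next rule applies.
Among Okonkwo and Quinn, alphabetically by surname: Okonkwo before Quinn.
Full order: Pereira, Dimitriou, Yilmaz, Drummond, Ruiz, Johansson, Okonkwo, Quinn.

Pereira, Dimitriou, Yilmaz, Drummond, Ruiz, Johansson, Okonkwo, Quinn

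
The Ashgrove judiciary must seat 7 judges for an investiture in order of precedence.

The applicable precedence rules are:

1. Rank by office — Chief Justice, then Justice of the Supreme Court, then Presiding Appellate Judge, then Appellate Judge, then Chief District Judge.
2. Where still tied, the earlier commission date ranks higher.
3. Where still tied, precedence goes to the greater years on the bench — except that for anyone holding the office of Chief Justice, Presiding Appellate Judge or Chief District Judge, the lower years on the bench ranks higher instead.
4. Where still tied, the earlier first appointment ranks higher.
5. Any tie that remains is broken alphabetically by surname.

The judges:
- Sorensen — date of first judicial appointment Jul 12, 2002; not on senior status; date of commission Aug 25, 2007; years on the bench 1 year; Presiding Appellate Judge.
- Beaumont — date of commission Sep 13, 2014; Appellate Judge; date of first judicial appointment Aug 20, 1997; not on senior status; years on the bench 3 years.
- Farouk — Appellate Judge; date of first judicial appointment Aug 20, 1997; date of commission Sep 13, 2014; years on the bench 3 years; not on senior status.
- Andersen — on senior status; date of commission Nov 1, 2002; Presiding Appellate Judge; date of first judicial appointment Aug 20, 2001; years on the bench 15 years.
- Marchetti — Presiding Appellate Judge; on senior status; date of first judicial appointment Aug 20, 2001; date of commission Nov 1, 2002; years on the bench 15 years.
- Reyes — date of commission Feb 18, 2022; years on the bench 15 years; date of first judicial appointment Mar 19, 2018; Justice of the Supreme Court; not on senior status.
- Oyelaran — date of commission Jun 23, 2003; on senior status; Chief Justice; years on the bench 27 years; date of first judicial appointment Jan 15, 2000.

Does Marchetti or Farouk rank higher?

Marchetti

By office: Oyelaran (Chief Justice); then Reyes (Justice of the Supreme Court); then Andersen, Marchetti and Sorensen (Presiding Appellate Judge); then Beaumont and Farouk (Appellate Judge).
Among Andersen, Marchetti and Sorensen, by date of commission (earlier first): Andersen and Marchetti (Nov 1, 2002) before Sorensen (Aug 25, 2007).
Andersen and Marchetti both have years on the bench 15 years, so the next rule applies.
Andersen and Marchetti both have date of first judicial appointment Aug 20, 2001, so the next rule applies.
Among Andersen and Marchetti, alphabetically by surname: Andersen before Marchetti.
Beaumont and Farouk both have date of commission Sep 13, 2014, so the next rule applies.
Beaumont and Farouk both have years on the bench 3 years, so the next rule applies.
Beaumont and Farouk both have date of first judicial appointment Aug 20, 1997, so the next rule applies.
Among Beaumont and Farouk, alphabetically by surname: Beaumont before Farouk.
So Marchetti takes precedence.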